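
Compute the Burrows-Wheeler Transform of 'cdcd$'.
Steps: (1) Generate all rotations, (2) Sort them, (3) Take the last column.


Rotations (sorted):
  0: $cdcd -> last char: d
  1: cd$cd -> last char: d
  2: cdcd$ -> last char: $
  3: d$cdc -> last char: c
  4: dcd$c -> last char: c


BWT = dd$cc


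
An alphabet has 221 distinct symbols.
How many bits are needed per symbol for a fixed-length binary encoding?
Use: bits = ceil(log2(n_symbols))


log2(221) = 7.7879
Bracket: 2^7 = 128 < 221 <= 2^8 = 256
So ceil(log2(221)) = 8

bits = ceil(log2(221)) = ceil(7.7879) = 8 bits


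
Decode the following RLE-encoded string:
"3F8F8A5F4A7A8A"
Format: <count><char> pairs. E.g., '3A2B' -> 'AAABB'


Expanding each <count><char> pair:
  3F -> 'FFF'
  8F -> 'FFFFFFFF'
  8A -> 'AAAAAAAA'
  5F -> 'FFFFF'
  4A -> 'AAAA'
  7A -> 'AAAAAAA'
  8A -> 'AAAAAAAA'

Decoded = FFFFFFFFFFFAAAAAAAAFFFFFAAAAAAAAAAAAAAAAAAA


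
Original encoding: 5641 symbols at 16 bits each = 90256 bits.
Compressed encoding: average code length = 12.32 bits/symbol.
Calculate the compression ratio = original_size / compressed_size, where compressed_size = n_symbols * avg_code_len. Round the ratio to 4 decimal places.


original_size = n_symbols * orig_bits = 5641 * 16 = 90256 bits
compressed_size = n_symbols * avg_code_len = 5641 * 12.32 = 69497.12 bits
ratio = original_size / compressed_size = 90256 / 69497.12 = 1.2987

Compression ratio = 1.2987


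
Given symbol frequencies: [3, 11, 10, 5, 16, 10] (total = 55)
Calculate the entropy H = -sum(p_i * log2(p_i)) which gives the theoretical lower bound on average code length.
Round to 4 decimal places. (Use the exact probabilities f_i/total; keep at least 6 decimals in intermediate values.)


Per-symbol terms -p_i * log2(p_i) with p_i = f_i/55:
  p = 3/55 = 0.054545: log2(p) = -4.196397, -p*log2(p) = 0.228894
  p = 11/55 = 0.200000: log2(p) = -2.321928, -p*log2(p) = 0.464386
  p = 10/55 = 0.181818: log2(p) = -2.459432, -p*log2(p) = 0.447169
  p = 5/55 = 0.090909: log2(p) = -3.459432, -p*log2(p) = 0.314494
  p = 16/55 = 0.290909: log2(p) = -1.781360, -p*log2(p) = 0.518214
  p = 10/55 = 0.181818: log2(p) = -2.459432, -p*log2(p) = 0.447169
H = 0.228894 + 0.464386 + 0.447169 + 0.314494 + 0.518214 + 0.447169 = 2.420326

H = 2.4203 bits/symbol


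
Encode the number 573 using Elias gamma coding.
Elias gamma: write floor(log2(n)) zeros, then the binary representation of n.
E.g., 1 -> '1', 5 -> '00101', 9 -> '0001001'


num_bits = floor(log2(573)) + 1 = 10
leading_zeros = num_bits - 1 = 9
binary(573) = 1000111101

Elias gamma(573) = '000000000' + '1000111101' = 0000000001000111101 (19 bits)


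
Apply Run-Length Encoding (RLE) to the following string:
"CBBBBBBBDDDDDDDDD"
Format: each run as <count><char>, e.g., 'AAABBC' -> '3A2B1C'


Scanning runs left to right:
  i=0: run of 'C' x 1 -> '1C'
  i=1: run of 'B' x 7 -> '7B'
  i=8: run of 'D' x 9 -> '9D'

RLE = 1C7B9D


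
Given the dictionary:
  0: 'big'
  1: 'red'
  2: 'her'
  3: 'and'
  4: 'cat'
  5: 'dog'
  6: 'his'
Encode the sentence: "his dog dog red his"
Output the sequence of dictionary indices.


Look up each word in the dictionary:
  'his' -> 6
  'dog' -> 5
  'dog' -> 5
  'red' -> 1
  'his' -> 6

Encoded: [6, 5, 5, 1, 6]


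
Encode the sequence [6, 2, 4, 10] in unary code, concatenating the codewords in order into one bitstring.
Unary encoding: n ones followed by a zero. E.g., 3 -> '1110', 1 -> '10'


Encode each number as n ones followed by a terminating 0:
  6 -> 1111110 (7 bits)
  2 -> 110 (3 bits)
  4 -> 11110 (5 bits)
  10 -> 11111111110 (11 bits)
Total length = 7 + 3 + 5 + 11 = 26 bits.

Unary([6, 2, 4, 10]) = 11111101101111011111111110 (26 bits)


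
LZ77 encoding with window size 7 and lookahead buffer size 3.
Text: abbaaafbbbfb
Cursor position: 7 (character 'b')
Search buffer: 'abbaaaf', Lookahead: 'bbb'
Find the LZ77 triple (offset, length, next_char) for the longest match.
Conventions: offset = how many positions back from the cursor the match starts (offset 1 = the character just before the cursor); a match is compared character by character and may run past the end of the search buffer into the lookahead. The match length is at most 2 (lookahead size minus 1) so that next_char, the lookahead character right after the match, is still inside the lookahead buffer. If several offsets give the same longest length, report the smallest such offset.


Try each offset into the search buffer:
  offset=1 (pos 6, char 'f'): match length 0
  offset=2 (pos 5, char 'a'): match length 0
  offset=3 (pos 4, char 'a'): match length 0
  offset=4 (pos 3, char 'a'): match length 0
  offset=5 (pos 2, char 'b'): match length 1
  offset=6 (pos 1, char 'b'): match length 2
  offset=7 (pos 0, char 'a'): match length 0
Longest match has length 2 at offset 6.
next_char = character at position 7 + 2 = 9 -> 'b'

Best match: offset=6, length=2 (matching 'bb' starting at position 1)
LZ77 triple: (6, 2, 'b')


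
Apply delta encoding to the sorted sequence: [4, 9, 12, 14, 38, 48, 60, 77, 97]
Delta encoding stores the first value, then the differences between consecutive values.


First value: 4
Deltas:
  9 - 4 = 5
  12 - 9 = 3
  14 - 12 = 2
  38 - 14 = 24
  48 - 38 = 10
  60 - 48 = 12
  77 - 60 = 17
  97 - 77 = 20


Delta encoded: [4, 5, 3, 2, 24, 10, 12, 17, 20]


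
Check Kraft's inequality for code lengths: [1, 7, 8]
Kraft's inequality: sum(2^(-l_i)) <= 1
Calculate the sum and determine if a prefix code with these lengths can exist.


Sum = 2^(-1) + 2^(-7) + 2^(-8)
    = 0.5 + 0.0078125 + 0.00390625
    = 131/256 = 0.51171875
Since 0.51171875 <= 1, Kraft's inequality IS satisfied.
A prefix code with these lengths CAN exist.

Kraft sum = 0.51171875. Satisfied.


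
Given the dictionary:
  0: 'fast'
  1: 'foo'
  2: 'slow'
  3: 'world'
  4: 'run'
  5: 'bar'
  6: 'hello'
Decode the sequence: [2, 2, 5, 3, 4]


Look up each index in the dictionary:
  2 -> 'slow'
  2 -> 'slow'
  5 -> 'bar'
  3 -> 'world'
  4 -> 'run'

Decoded: "slow slow bar world run"


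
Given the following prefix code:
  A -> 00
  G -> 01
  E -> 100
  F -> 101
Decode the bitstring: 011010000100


Decoding step by step:
Bits 01 -> G
Bits 101 -> F
Bits 00 -> A
Bits 00 -> A
Bits 100 -> E


Decoded message: GFAAE


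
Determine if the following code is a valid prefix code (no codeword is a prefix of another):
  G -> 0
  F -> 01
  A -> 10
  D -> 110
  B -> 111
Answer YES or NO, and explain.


Checking each pair (does one codeword prefix another?):
  G='0' vs F='01': prefix -- VIOLATION

NO -- this is NOT a valid prefix code. G (0) is a prefix of F (01).


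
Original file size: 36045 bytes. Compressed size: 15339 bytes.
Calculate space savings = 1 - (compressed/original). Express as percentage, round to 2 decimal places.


ratio = compressed/original = 15339/36045 = 0.425551
savings = 1 - ratio = 1 - 0.425551 = 0.574449
as a percentage: 0.574449 * 100 = 57.44%

Space savings = 1 - 15339/36045 = 57.44%


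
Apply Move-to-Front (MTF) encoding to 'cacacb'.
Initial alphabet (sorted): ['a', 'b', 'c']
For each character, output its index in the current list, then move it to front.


MTF encoding:
'c': index 2 in ['a', 'b', 'c'] -> ['c', 'a', 'b']
'a': index 1 in ['c', 'a', 'b'] -> ['a', 'c', 'b']
'c': index 1 in ['a', 'c', 'b'] -> ['c', 'a', 'b']
'a': index 1 in ['c', 'a', 'b'] -> ['a', 'c', 'b']
'c': index 1 in ['a', 'c', 'b'] -> ['c', 'a', 'b']
'b': index 2 in ['c', 'a', 'b'] -> ['b', 'c', 'a']


Output: [2, 1, 1, 1, 1, 2]


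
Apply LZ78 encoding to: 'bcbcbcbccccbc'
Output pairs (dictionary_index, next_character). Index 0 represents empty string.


LZ78 encoding steps:
Dictionary: {0: ''}
Step 1: w='' (idx 0), next='b' -> output (0, 'b'), add 'b' as idx 1
Step 2: w='' (idx 0), next='c' -> output (0, 'c'), add 'c' as idx 2
Step 3: w='b' (idx 1), next='c' -> output (1, 'c'), add 'bc' as idx 3
Step 4: w='bc' (idx 3), next='b' -> output (3, 'b'), add 'bcb' as idx 4
Step 5: w='c' (idx 2), next='c' -> output (2, 'c'), add 'cc' as idx 5
Step 6: w='cc' (idx 5), next='b' -> output (5, 'b'), add 'ccb' as idx 6
Step 7: w='c' (idx 2), end of input -> output (2, '')


Encoded: [(0, 'b'), (0, 'c'), (1, 'c'), (3, 'b'), (2, 'c'), (5, 'b'), (2, '')]


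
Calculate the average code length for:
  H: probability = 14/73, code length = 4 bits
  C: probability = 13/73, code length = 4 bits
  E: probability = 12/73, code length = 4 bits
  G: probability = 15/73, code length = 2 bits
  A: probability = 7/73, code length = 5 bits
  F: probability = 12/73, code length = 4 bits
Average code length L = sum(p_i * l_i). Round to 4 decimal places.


Weighted contributions p_i * l_i:
  H: (14/73) * 4 = 56/73
  C: (13/73) * 4 = 52/73
  E: (12/73) * 4 = 48/73
  G: (15/73) * 2 = 30/73
  A: (7/73) * 5 = 35/73
  F: (12/73) * 4 = 48/73
Sum = (56 + 52 + 48 + 30 + 35 + 48)/73 = 269/73

L = 269/73 = 3.6849 bits/symbol


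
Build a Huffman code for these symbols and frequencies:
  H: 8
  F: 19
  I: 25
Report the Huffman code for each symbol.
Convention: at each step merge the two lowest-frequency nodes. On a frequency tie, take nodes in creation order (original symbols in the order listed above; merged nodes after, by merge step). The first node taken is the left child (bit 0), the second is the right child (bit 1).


Huffman tree construction:
Step 1: Merge H(8) + F(19) = 27
Step 2: Merge I(25) + (H+F)(27) = 52
Read each symbol's code off the tree from the root (left child = 0, right child = 1).

Codes:
  H: 10 (length 2)
  F: 11 (length 2)
  I: 0 (length 1)
Average code length: 79/52 = 1.5192 bits/symbol


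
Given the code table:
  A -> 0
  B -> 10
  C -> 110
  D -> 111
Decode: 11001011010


Decoding:
110 -> C
0 -> A
10 -> B
110 -> C
10 -> B


Result: CABCB


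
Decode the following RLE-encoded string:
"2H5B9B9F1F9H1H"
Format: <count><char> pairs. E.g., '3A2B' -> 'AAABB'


Expanding each <count><char> pair:
  2H -> 'HH'
  5B -> 'BBBBB'
  9B -> 'BBBBBBBBB'
  9F -> 'FFFFFFFFF'
  1F -> 'F'
  9H -> 'HHHHHHHHH'
  1H -> 'H'

Decoded = HHBBBBBBBBBBBBBBFFFFFFFFFFHHHHHHHHHH


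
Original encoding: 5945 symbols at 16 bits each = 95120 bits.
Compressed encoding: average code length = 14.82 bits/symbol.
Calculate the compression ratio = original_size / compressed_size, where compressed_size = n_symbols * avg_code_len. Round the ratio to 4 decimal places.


original_size = n_symbols * orig_bits = 5945 * 16 = 95120 bits
compressed_size = n_symbols * avg_code_len = 5945 * 14.82 = 88104.9 bits
ratio = original_size / compressed_size = 95120 / 88104.9 = 1.0796

Compression ratio = 1.0796


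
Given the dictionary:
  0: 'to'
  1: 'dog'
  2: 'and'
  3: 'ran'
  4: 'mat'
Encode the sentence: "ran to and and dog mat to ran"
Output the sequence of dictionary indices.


Look up each word in the dictionary:
  'ran' -> 3
  'to' -> 0
  'and' -> 2
  'and' -> 2
  'dog' -> 1
  'mat' -> 4
  'to' -> 0
  'ran' -> 3

Encoded: [3, 0, 2, 2, 1, 4, 0, 3]


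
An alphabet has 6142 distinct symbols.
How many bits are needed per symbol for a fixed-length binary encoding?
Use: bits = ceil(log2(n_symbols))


log2(6142) = 12.5845
Bracket: 2^12 = 4096 < 6142 <= 2^13 = 8192
So ceil(log2(6142)) = 13

bits = ceil(log2(6142)) = ceil(12.5845) = 13 bits


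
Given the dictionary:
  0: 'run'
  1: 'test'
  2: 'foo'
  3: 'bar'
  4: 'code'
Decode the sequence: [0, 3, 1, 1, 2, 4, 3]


Look up each index in the dictionary:
  0 -> 'run'
  3 -> 'bar'
  1 -> 'test'
  1 -> 'test'
  2 -> 'foo'
  4 -> 'code'
  3 -> 'bar'

Decoded: "run bar test test foo code bar"


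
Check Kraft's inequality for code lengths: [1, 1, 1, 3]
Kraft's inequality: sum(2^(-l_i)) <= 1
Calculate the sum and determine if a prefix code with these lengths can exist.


Sum = 2^(-1) + 2^(-1) + 2^(-1) + 2^(-3)
    = 0.5 + 0.5 + 0.5 + 0.125
    = 13/8 = 1.625
Since 1.625 > 1, Kraft's inequality is NOT satisfied.
A prefix code with these lengths CANNOT exist.

Kraft sum = 1.625. Not satisfied.


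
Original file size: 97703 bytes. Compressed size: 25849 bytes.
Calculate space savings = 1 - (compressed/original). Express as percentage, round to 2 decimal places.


ratio = compressed/original = 25849/97703 = 0.264567
savings = 1 - ratio = 1 - 0.264567 = 0.735433
as a percentage: 0.735433 * 100 = 73.54%

Space savings = 1 - 25849/97703 = 73.54%


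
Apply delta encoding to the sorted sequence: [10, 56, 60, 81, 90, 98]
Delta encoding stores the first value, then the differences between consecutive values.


First value: 10
Deltas:
  56 - 10 = 46
  60 - 56 = 4
  81 - 60 = 21
  90 - 81 = 9
  98 - 90 = 8


Delta encoded: [10, 46, 4, 21, 9, 8]


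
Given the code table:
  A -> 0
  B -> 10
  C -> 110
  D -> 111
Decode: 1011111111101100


Decoding:
10 -> B
111 -> D
111 -> D
111 -> D
0 -> A
110 -> C
0 -> A


Result: BDDDACA


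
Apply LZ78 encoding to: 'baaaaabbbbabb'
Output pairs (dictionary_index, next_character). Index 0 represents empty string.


LZ78 encoding steps:
Dictionary: {0: ''}
Step 1: w='' (idx 0), next='b' -> output (0, 'b'), add 'b' as idx 1
Step 2: w='' (idx 0), next='a' -> output (0, 'a'), add 'a' as idx 2
Step 3: w='a' (idx 2), next='a' -> output (2, 'a'), add 'aa' as idx 3
Step 4: w='aa' (idx 3), next='b' -> output (3, 'b'), add 'aab' as idx 4
Step 5: w='b' (idx 1), next='b' -> output (1, 'b'), add 'bb' as idx 5
Step 6: w='b' (idx 1), next='a' -> output (1, 'a'), add 'ba' as idx 6
Step 7: w='bb' (idx 5), end of input -> output (5, '')


Encoded: [(0, 'b'), (0, 'a'), (2, 'a'), (3, 'b'), (1, 'b'), (1, 'a'), (5, '')]


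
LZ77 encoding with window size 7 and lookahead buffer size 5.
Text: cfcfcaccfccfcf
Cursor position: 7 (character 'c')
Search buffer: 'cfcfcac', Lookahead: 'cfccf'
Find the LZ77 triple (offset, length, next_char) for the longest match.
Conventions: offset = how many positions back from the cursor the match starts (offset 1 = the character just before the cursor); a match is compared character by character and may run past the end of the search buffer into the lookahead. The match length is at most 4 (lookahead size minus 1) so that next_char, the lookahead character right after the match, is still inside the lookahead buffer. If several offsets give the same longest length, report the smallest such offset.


Try each offset into the search buffer:
  offset=1 (pos 6, char 'c'): match length 1
  offset=2 (pos 5, char 'a'): match length 0
  offset=3 (pos 4, char 'c'): match length 1
  offset=4 (pos 3, char 'f'): match length 0
  offset=5 (pos 2, char 'c'): match length 3
  offset=6 (pos 1, char 'f'): match length 0
  offset=7 (pos 0, char 'c'): match length 3
Longest match has length 3, found at offsets 5, 7; take the smallest, offset 5.
next_char = character at position 7 + 3 = 10 -> 'c'

Best match: offset=5, length=3 (matching 'cfc' starting at position 2)
LZ77 triple: (5, 3, 'c')


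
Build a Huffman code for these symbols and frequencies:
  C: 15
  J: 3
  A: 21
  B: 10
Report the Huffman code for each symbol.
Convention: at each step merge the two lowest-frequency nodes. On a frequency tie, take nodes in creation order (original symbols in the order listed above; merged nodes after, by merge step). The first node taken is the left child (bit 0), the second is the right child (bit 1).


Huffman tree construction:
Step 1: Merge J(3) + B(10) = 13
Step 2: Merge (J+B)(13) + C(15) = 28
Step 3: Merge A(21) + ((J+B)+C)(28) = 49
Read each symbol's code off the tree from the root (left child = 0, right child = 1).

Codes:
  C: 11 (length 2)
  J: 100 (length 3)
  A: 0 (length 1)
  B: 101 (length 3)
Average code length: 90/49 = 1.8367 bits/symbol


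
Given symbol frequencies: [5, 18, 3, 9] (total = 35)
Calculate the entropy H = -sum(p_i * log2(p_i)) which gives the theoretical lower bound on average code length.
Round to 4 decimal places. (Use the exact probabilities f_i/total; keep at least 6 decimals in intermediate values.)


Per-symbol terms -p_i * log2(p_i) with p_i = f_i/35:
  p = 5/35 = 0.142857: log2(p) = -2.807355, -p*log2(p) = 0.401051
  p = 18/35 = 0.514286: log2(p) = -0.959358, -p*log2(p) = 0.493384
  p = 3/35 = 0.085714: log2(p) = -3.544321, -p*log2(p) = 0.303799
  p = 9/35 = 0.257143: log2(p) = -1.959358, -p*log2(p) = 0.503835
H = 0.401051 + 0.493384 + 0.303799 + 0.503835 = 1.702069

H = 1.7021 bits/symbol


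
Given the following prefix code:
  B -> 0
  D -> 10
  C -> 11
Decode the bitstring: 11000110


Decoding step by step:
Bits 11 -> C
Bits 0 -> B
Bits 0 -> B
Bits 0 -> B
Bits 11 -> C
Bits 0 -> B


Decoded message: CBBBCB


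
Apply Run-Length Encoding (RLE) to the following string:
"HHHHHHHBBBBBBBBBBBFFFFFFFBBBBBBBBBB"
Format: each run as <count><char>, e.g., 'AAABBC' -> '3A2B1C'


Scanning runs left to right:
  i=0: run of 'H' x 7 -> '7H'
  i=7: run of 'B' x 11 -> '11B'
  i=18: run of 'F' x 7 -> '7F'
  i=25: run of 'B' x 10 -> '10B'

RLE = 7H11B7F10B


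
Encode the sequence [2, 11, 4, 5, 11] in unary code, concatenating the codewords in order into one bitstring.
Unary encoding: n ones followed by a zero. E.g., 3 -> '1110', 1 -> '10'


Encode each number as n ones followed by a terminating 0:
  2 -> 110 (3 bits)
  11 -> 111111111110 (12 bits)
  4 -> 11110 (5 bits)
  5 -> 111110 (6 bits)
  11 -> 111111111110 (12 bits)
Total length = 3 + 12 + 5 + 6 + 12 = 38 bits.

Unary([2, 11, 4, 5, 11]) = 11011111111111011110111110111111111110 (38 bits)


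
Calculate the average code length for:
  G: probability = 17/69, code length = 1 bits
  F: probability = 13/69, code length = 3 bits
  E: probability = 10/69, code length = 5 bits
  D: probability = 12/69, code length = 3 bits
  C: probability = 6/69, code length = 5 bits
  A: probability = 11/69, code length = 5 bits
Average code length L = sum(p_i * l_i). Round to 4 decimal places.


Weighted contributions p_i * l_i:
  G: (17/69) * 1 = 17/69
  F: (13/69) * 3 = 39/69
  E: (10/69) * 5 = 50/69
  D: (12/69) * 3 = 36/69
  C: (6/69) * 5 = 30/69
  A: (11/69) * 5 = 55/69
Sum = (17 + 39 + 50 + 36 + 30 + 55)/69 = 227/69

L = 227/69 = 3.2899 bits/symbol


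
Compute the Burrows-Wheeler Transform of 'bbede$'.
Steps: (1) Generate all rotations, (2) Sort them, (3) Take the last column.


Rotations (sorted):
  0: $bbede -> last char: e
  1: bbede$ -> last char: $
  2: bede$b -> last char: b
  3: de$bbe -> last char: e
  4: e$bbed -> last char: d
  5: ede$bb -> last char: b


BWT = e$bedb


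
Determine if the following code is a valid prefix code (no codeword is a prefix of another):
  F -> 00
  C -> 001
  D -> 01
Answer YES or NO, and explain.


Checking each pair (does one codeword prefix another?):
  F='00' vs C='001': prefix -- VIOLATION

NO -- this is NOT a valid prefix code. F (00) is a prefix of C (001).


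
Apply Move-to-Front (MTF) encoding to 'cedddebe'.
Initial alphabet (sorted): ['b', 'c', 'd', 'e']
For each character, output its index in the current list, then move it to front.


MTF encoding:
'c': index 1 in ['b', 'c', 'd', 'e'] -> ['c', 'b', 'd', 'e']
'e': index 3 in ['c', 'b', 'd', 'e'] -> ['e', 'c', 'b', 'd']
'd': index 3 in ['e', 'c', 'b', 'd'] -> ['d', 'e', 'c', 'b']
'd': index 0 in ['d', 'e', 'c', 'b'] -> ['d', 'e', 'c', 'b']
'd': index 0 in ['d', 'e', 'c', 'b'] -> ['d', 'e', 'c', 'b']
'e': index 1 in ['d', 'e', 'c', 'b'] -> ['e', 'd', 'c', 'b']
'b': index 3 in ['e', 'd', 'c', 'b'] -> ['b', 'e', 'd', 'c']
'e': index 1 in ['b', 'e', 'd', 'c'] -> ['e', 'b', 'd', 'c']


Output: [1, 3, 3, 0, 0, 1, 3, 1]


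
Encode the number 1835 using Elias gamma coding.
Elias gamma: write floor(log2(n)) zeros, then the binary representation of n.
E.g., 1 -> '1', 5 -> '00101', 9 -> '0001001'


num_bits = floor(log2(1835)) + 1 = 11
leading_zeros = num_bits - 1 = 10
binary(1835) = 11100101011

Elias gamma(1835) = '0000000000' + '11100101011' = 000000000011100101011 (21 bits)


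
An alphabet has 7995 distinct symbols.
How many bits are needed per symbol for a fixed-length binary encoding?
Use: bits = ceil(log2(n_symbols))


log2(7995) = 12.9649
Bracket: 2^12 = 4096 < 7995 <= 2^13 = 8192
So ceil(log2(7995)) = 13

bits = ceil(log2(7995)) = ceil(12.9649) = 13 bits


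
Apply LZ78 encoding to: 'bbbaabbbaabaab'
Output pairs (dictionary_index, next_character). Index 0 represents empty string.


LZ78 encoding steps:
Dictionary: {0: ''}
Step 1: w='' (idx 0), next='b' -> output (0, 'b'), add 'b' as idx 1
Step 2: w='b' (idx 1), next='b' -> output (1, 'b'), add 'bb' as idx 2
Step 3: w='' (idx 0), next='a' -> output (0, 'a'), add 'a' as idx 3
Step 4: w='a' (idx 3), next='b' -> output (3, 'b'), add 'ab' as idx 4
Step 5: w='bb' (idx 2), next='a' -> output (2, 'a'), add 'bba' as idx 5
Step 6: w='ab' (idx 4), next='a' -> output (4, 'a'), add 'aba' as idx 6
Step 7: w='ab' (idx 4), end of input -> output (4, '')


Encoded: [(0, 'b'), (1, 'b'), (0, 'a'), (3, 'b'), (2, 'a'), (4, 'a'), (4, '')]


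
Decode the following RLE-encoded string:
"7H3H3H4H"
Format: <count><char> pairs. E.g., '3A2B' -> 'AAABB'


Expanding each <count><char> pair:
  7H -> 'HHHHHHH'
  3H -> 'HHH'
  3H -> 'HHH'
  4H -> 'HHHH'

Decoded = HHHHHHHHHHHHHHHHH


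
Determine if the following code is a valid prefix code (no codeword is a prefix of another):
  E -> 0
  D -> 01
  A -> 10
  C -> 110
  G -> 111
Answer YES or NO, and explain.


Checking each pair (does one codeword prefix another?):
  E='0' vs D='01': prefix -- VIOLATION

NO -- this is NOT a valid prefix code. E (0) is a prefix of D (01).


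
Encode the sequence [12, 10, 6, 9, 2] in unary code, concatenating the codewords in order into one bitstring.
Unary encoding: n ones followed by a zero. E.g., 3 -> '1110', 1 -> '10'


Encode each number as n ones followed by a terminating 0:
  12 -> 1111111111110 (13 bits)
  10 -> 11111111110 (11 bits)
  6 -> 1111110 (7 bits)
  9 -> 1111111110 (10 bits)
  2 -> 110 (3 bits)
Total length = 13 + 11 + 7 + 10 + 3 = 44 bits.

Unary([12, 10, 6, 9, 2]) = 11111111111101111111111011111101111111110110 (44 bits)


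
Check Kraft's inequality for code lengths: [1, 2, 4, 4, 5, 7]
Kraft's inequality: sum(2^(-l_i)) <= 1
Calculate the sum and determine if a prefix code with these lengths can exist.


Sum = 2^(-1) + 2^(-2) + 2^(-4) + 2^(-4) + 2^(-5) + 2^(-7)
    = 0.5 + 0.25 + 0.0625 + 0.0625 + 0.03125 + 0.0078125
    = 117/128 = 0.9140625
Since 0.9140625 <= 1, Kraft's inequality IS satisfied.
A prefix code with these lengths CAN exist.

Kraft sum = 0.9140625. Satisfied.


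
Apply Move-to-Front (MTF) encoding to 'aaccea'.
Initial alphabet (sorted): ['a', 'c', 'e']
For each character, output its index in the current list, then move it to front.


MTF encoding:
'a': index 0 in ['a', 'c', 'e'] -> ['a', 'c', 'e']
'a': index 0 in ['a', 'c', 'e'] -> ['a', 'c', 'e']
'c': index 1 in ['a', 'c', 'e'] -> ['c', 'a', 'e']
'c': index 0 in ['c', 'a', 'e'] -> ['c', 'a', 'e']
'e': index 2 in ['c', 'a', 'e'] -> ['e', 'c', 'a']
'a': index 2 in ['e', 'c', 'a'] -> ['a', 'e', 'c']


Output: [0, 0, 1, 0, 2, 2]


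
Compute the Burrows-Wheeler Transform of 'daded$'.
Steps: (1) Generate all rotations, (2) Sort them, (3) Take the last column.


Rotations (sorted):
  0: $daded -> last char: d
  1: aded$d -> last char: d
  2: d$dade -> last char: e
  3: daded$ -> last char: $
  4: ded$da -> last char: a
  5: ed$dad -> last char: d


BWT = dde$ad


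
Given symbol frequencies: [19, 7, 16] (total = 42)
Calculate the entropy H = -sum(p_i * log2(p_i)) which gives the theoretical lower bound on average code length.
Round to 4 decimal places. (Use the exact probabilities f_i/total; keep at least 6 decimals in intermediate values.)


Per-symbol terms -p_i * log2(p_i) with p_i = f_i/42:
  p = 19/42 = 0.452381: log2(p) = -1.144390, -p*log2(p) = 0.517700
  p = 7/42 = 0.166667: log2(p) = -2.584963, -p*log2(p) = 0.430827
  p = 16/42 = 0.380952: log2(p) = -1.392317, -p*log2(p) = 0.530407
H = 0.517700 + 0.430827 + 0.530407 = 1.478934

H = 1.4789 bits/symbol


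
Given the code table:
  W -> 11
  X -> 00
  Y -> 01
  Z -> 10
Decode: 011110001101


Decoding:
01 -> Y
11 -> W
10 -> Z
00 -> X
11 -> W
01 -> Y


Result: YWZXWY


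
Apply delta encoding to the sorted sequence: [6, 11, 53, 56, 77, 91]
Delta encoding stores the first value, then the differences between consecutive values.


First value: 6
Deltas:
  11 - 6 = 5
  53 - 11 = 42
  56 - 53 = 3
  77 - 56 = 21
  91 - 77 = 14


Delta encoded: [6, 5, 42, 3, 21, 14]


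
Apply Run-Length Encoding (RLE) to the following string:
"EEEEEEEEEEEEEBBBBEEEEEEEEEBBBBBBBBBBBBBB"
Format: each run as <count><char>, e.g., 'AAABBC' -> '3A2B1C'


Scanning runs left to right:
  i=0: run of 'E' x 13 -> '13E'
  i=13: run of 'B' x 4 -> '4B'
  i=17: run of 'E' x 9 -> '9E'
  i=26: run of 'B' x 14 -> '14B'

RLE = 13E4B9E14B


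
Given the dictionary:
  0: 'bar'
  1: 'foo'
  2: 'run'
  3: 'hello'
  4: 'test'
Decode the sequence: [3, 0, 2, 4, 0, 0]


Look up each index in the dictionary:
  3 -> 'hello'
  0 -> 'bar'
  2 -> 'run'
  4 -> 'test'
  0 -> 'bar'
  0 -> 'bar'

Decoded: "hello bar run test bar bar"


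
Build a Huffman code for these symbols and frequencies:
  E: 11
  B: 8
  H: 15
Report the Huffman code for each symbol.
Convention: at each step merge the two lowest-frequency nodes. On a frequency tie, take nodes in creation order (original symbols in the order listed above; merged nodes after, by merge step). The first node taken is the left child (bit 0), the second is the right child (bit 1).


Huffman tree construction:
Step 1: Merge B(8) + E(11) = 19
Step 2: Merge H(15) + (B+E)(19) = 34
Read each symbol's code off the tree from the root (left child = 0, right child = 1).

Codes:
  E: 11 (length 2)
  B: 10 (length 2)
  H: 0 (length 1)
Average code length: 53/34 = 1.5588 bits/symbol


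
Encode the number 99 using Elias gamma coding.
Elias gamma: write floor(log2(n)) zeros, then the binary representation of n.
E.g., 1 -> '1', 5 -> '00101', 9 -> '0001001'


num_bits = floor(log2(99)) + 1 = 7
leading_zeros = num_bits - 1 = 6
binary(99) = 1100011

Elias gamma(99) = '000000' + '1100011' = 0000001100011 (13 bits)


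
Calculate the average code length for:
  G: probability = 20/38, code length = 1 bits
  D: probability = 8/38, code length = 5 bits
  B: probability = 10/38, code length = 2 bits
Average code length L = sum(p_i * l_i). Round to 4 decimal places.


Weighted contributions p_i * l_i:
  G: (20/38) * 1 = 20/38
  D: (8/38) * 5 = 40/38
  B: (10/38) * 2 = 20/38
Sum = (20 + 40 + 20)/38 = 80/38

L = 80/38 = 2.1053 bits/symbol


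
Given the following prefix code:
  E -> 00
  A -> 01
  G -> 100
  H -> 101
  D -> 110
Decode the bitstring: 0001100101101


Decoding step by step:
Bits 00 -> E
Bits 01 -> A
Bits 100 -> G
Bits 101 -> H
Bits 101 -> H


Decoded message: EAGHH


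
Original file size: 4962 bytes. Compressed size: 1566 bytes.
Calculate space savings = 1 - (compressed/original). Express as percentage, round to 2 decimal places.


ratio = compressed/original = 1566/4962 = 0.315599
savings = 1 - ratio = 1 - 0.315599 = 0.684401
as a percentage: 0.684401 * 100 = 68.44%

Space savings = 1 - 1566/4962 = 68.44%


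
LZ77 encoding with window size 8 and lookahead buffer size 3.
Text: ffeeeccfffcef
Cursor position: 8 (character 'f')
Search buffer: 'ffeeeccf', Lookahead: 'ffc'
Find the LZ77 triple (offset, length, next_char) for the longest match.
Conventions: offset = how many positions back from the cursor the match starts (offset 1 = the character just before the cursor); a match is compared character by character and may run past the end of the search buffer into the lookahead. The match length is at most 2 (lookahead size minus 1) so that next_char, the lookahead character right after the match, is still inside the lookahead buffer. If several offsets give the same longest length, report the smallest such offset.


Try each offset into the search buffer:
  offset=1 (pos 7, char 'f'): match length 2
  offset=2 (pos 6, char 'c'): match length 0
  offset=3 (pos 5, char 'c'): match length 0
  offset=4 (pos 4, char 'e'): match length 0
  offset=5 (pos 3, char 'e'): match length 0
  offset=6 (pos 2, char 'e'): match length 0
  offset=7 (pos 1, char 'f'): match length 1
  offset=8 (pos 0, char 'f'): match length 2
Longest match has length 2, found at offsets 1, 8; take the smallest, offset 1.
next_char = character at position 8 + 2 = 10 -> 'c'

Best match: offset=1, length=2 (matching 'ff' starting at position 7)
LZ77 triple: (1, 2, 'c')


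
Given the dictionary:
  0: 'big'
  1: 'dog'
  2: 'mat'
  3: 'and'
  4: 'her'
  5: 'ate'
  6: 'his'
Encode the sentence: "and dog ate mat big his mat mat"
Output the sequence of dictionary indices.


Look up each word in the dictionary:
  'and' -> 3
  'dog' -> 1
  'ate' -> 5
  'mat' -> 2
  'big' -> 0
  'his' -> 6
  'mat' -> 2
  'mat' -> 2

Encoded: [3, 1, 5, 2, 0, 6, 2, 2]


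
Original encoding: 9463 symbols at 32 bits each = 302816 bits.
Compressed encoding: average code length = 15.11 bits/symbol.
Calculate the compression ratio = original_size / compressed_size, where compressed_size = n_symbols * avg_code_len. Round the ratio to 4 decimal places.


original_size = n_symbols * orig_bits = 9463 * 32 = 302816 bits
compressed_size = n_symbols * avg_code_len = 9463 * 15.11 = 142985.93 bits
ratio = original_size / compressed_size = 302816 / 142985.93 = 2.1178

Compression ratio = 2.1178


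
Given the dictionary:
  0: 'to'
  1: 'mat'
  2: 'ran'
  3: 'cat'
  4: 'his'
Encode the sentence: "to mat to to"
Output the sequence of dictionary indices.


Look up each word in the dictionary:
  'to' -> 0
  'mat' -> 1
  'to' -> 0
  'to' -> 0

Encoded: [0, 1, 0, 0]


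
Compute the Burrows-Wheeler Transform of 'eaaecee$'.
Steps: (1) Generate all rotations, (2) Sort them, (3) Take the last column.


Rotations (sorted):
  0: $eaaecee -> last char: e
  1: aaecee$e -> last char: e
  2: aecee$ea -> last char: a
  3: cee$eaae -> last char: e
  4: e$eaaece -> last char: e
  5: eaaecee$ -> last char: $
  6: ecee$eaa -> last char: a
  7: ee$eaaec -> last char: c


BWT = eeaee$ac


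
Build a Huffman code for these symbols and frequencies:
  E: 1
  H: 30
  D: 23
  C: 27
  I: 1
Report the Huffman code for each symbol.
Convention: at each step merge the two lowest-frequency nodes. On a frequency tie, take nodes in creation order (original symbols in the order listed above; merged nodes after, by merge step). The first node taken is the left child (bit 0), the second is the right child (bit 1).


Huffman tree construction:
Step 1: Merge E(1) + I(1) = 2
Step 2: Merge (E+I)(2) + D(23) = 25
Step 3: Merge ((E+I)+D)(25) + C(27) = 52
Step 4: Merge H(30) + (((E+I)+D)+C)(52) = 82
Read each symbol's code off the tree from the root (left child = 0, right child = 1).

Codes:
  E: 1000 (length 4)
  H: 0 (length 1)
  D: 101 (length 3)
  C: 11 (length 2)
  I: 1001 (length 4)
Average code length: 161/82 = 1.9634 bits/symbol


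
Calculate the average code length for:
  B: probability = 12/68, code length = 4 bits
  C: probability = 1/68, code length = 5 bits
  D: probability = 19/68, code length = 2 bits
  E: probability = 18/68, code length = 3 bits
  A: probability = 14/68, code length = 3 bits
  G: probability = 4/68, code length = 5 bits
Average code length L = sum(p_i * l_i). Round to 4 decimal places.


Weighted contributions p_i * l_i:
  B: (12/68) * 4 = 48/68
  C: (1/68) * 5 = 5/68
  D: (19/68) * 2 = 38/68
  E: (18/68) * 3 = 54/68
  A: (14/68) * 3 = 42/68
  G: (4/68) * 5 = 20/68
Sum = (48 + 5 + 38 + 54 + 42 + 20)/68 = 207/68

L = 207/68 = 3.0441 bits/symbol


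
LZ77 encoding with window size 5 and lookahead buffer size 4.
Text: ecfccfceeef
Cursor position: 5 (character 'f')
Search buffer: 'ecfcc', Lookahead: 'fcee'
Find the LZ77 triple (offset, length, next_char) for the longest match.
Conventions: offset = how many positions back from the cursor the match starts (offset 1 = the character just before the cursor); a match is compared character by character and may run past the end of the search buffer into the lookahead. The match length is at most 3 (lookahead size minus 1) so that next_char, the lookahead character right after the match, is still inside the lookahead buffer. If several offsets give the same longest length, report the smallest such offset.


Try each offset into the search buffer:
  offset=1 (pos 4, char 'c'): match length 0
  offset=2 (pos 3, char 'c'): match length 0
  offset=3 (pos 2, char 'f'): match length 2
  offset=4 (pos 1, char 'c'): match length 0
  offset=5 (pos 0, char 'e'): match length 0
Longest match has length 2 at offset 3.
next_char = character at position 5 + 2 = 7 -> 'e'

Best match: offset=3, length=2 (matching 'fc' starting at position 2)
LZ77 triple: (3, 2, 'e')


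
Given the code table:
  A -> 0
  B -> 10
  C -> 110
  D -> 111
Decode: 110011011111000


Decoding:
110 -> C
0 -> A
110 -> C
111 -> D
110 -> C
0 -> A
0 -> A


Result: CACDCAA


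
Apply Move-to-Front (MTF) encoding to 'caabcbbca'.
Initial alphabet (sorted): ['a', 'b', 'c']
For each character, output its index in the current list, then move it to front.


MTF encoding:
'c': index 2 in ['a', 'b', 'c'] -> ['c', 'a', 'b']
'a': index 1 in ['c', 'a', 'b'] -> ['a', 'c', 'b']
'a': index 0 in ['a', 'c', 'b'] -> ['a', 'c', 'b']
'b': index 2 in ['a', 'c', 'b'] -> ['b', 'a', 'c']
'c': index 2 in ['b', 'a', 'c'] -> ['c', 'b', 'a']
'b': index 1 in ['c', 'b', 'a'] -> ['b', 'c', 'a']
'b': index 0 in ['b', 'c', 'a'] -> ['b', 'c', 'a']
'c': index 1 in ['b', 'c', 'a'] -> ['c', 'b', 'a']
'a': index 2 in ['c', 'b', 'a'] -> ['a', 'c', 'b']


Output: [2, 1, 0, 2, 2, 1, 0, 1, 2]


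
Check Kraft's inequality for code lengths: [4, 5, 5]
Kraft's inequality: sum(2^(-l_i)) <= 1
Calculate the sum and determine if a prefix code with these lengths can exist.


Sum = 2^(-4) + 2^(-5) + 2^(-5)
    = 0.0625 + 0.03125 + 0.03125
    = 4/32 = 0.125
Since 0.125 <= 1, Kraft's inequality IS satisfied.
A prefix code with these lengths CAN exist.

Kraft sum = 0.125. Satisfied.


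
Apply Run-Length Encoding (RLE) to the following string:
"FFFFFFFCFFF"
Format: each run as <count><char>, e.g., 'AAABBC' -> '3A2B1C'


Scanning runs left to right:
  i=0: run of 'F' x 7 -> '7F'
  i=7: run of 'C' x 1 -> '1C'
  i=8: run of 'F' x 3 -> '3F'

RLE = 7F1C3F


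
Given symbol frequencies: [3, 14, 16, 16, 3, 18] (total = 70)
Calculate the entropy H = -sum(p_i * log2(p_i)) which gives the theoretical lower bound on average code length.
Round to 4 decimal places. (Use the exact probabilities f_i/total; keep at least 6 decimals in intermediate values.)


Per-symbol terms -p_i * log2(p_i) with p_i = f_i/70:
  p = 3/70 = 0.042857: log2(p) = -4.544321, -p*log2(p) = 0.194757
  p = 14/70 = 0.200000: log2(p) = -2.321928, -p*log2(p) = 0.464386
  p = 16/70 = 0.228571: log2(p) = -2.129283, -p*log2(p) = 0.486693
  p = 16/70 = 0.228571: log2(p) = -2.129283, -p*log2(p) = 0.486693
  p = 3/70 = 0.042857: log2(p) = -4.544321, -p*log2(p) = 0.194757
  p = 18/70 = 0.257143: log2(p) = -1.959358, -p*log2(p) = 0.503835
H = 0.194757 + 0.464386 + 0.486693 + 0.486693 + 0.194757 + 0.503835 = 2.331121

H = 2.3311 bits/symbol


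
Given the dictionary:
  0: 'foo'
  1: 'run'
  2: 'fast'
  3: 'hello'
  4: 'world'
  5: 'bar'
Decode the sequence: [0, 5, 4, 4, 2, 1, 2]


Look up each index in the dictionary:
  0 -> 'foo'
  5 -> 'bar'
  4 -> 'world'
  4 -> 'world'
  2 -> 'fast'
  1 -> 'run'
  2 -> 'fast'

Decoded: "foo bar world world fast run fast"


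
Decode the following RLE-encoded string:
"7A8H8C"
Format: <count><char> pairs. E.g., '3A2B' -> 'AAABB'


Expanding each <count><char> pair:
  7A -> 'AAAAAAA'
  8H -> 'HHHHHHHH'
  8C -> 'CCCCCCCC'

Decoded = AAAAAAAHHHHHHHHCCCCCCCC


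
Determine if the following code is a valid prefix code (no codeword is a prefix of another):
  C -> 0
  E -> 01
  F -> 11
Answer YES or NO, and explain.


Checking each pair (does one codeword prefix another?):
  C='0' vs E='01': prefix -- VIOLATION

NO -- this is NOT a valid prefix code. C (0) is a prefix of E (01).


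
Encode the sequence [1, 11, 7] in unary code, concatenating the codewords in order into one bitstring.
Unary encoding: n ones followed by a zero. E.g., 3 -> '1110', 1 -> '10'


Encode each number as n ones followed by a terminating 0:
  1 -> 10 (2 bits)
  11 -> 111111111110 (12 bits)
  7 -> 11111110 (8 bits)
Total length = 2 + 12 + 8 = 22 bits.

Unary([1, 11, 7]) = 1011111111111011111110 (22 bits)


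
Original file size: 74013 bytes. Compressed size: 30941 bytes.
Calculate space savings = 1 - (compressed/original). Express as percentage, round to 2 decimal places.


ratio = compressed/original = 30941/74013 = 0.418048
savings = 1 - ratio = 1 - 0.418048 = 0.581952
as a percentage: 0.581952 * 100 = 58.2%

Space savings = 1 - 30941/74013 = 58.2%


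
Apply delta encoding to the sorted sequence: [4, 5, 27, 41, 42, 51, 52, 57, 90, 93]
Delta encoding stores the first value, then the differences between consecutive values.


First value: 4
Deltas:
  5 - 4 = 1
  27 - 5 = 22
  41 - 27 = 14
  42 - 41 = 1
  51 - 42 = 9
  52 - 51 = 1
  57 - 52 = 5
  90 - 57 = 33
  93 - 90 = 3


Delta encoded: [4, 1, 22, 14, 1, 9, 1, 5, 33, 3]


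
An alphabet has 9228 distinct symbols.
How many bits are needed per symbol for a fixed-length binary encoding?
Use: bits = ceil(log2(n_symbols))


log2(9228) = 13.1718
Bracket: 2^13 = 8192 < 9228 <= 2^14 = 16384
So ceil(log2(9228)) = 14

bits = ceil(log2(9228)) = ceil(13.1718) = 14 bits


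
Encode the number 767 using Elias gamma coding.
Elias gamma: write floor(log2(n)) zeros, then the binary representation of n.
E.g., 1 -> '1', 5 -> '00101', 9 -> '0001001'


num_bits = floor(log2(767)) + 1 = 10
leading_zeros = num_bits - 1 = 9
binary(767) = 1011111111

Elias gamma(767) = '000000000' + '1011111111' = 0000000001011111111 (19 bits)


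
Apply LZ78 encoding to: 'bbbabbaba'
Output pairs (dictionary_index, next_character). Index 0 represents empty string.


LZ78 encoding steps:
Dictionary: {0: ''}
Step 1: w='' (idx 0), next='b' -> output (0, 'b'), add 'b' as idx 1
Step 2: w='b' (idx 1), next='b' -> output (1, 'b'), add 'bb' as idx 2
Step 3: w='' (idx 0), next='a' -> output (0, 'a'), add 'a' as idx 3
Step 4: w='bb' (idx 2), next='a' -> output (2, 'a'), add 'bba' as idx 4
Step 5: w='b' (idx 1), next='a' -> output (1, 'a'), add 'ba' as idx 5


Encoded: [(0, 'b'), (1, 'b'), (0, 'a'), (2, 'a'), (1, 'a')]


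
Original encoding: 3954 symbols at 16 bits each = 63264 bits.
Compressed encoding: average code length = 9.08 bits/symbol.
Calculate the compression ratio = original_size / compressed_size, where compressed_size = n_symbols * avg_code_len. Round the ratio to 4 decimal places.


original_size = n_symbols * orig_bits = 3954 * 16 = 63264 bits
compressed_size = n_symbols * avg_code_len = 3954 * 9.08 = 35902.32 bits
ratio = original_size / compressed_size = 63264 / 35902.32 = 1.7621

Compression ratio = 1.7621


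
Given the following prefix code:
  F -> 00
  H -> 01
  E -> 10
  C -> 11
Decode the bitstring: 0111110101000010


Decoding step by step:
Bits 01 -> H
Bits 11 -> C
Bits 11 -> C
Bits 01 -> H
Bits 01 -> H
Bits 00 -> F
Bits 00 -> F
Bits 10 -> E


Decoded message: HCCHHFFE


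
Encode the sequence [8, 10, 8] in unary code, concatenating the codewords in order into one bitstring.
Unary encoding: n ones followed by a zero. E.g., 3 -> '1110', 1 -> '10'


Encode each number as n ones followed by a terminating 0:
  8 -> 111111110 (9 bits)
  10 -> 11111111110 (11 bits)
  8 -> 111111110 (9 bits)
Total length = 9 + 11 + 9 = 29 bits.

Unary([8, 10, 8]) = 11111111011111111110111111110 (29 bits)


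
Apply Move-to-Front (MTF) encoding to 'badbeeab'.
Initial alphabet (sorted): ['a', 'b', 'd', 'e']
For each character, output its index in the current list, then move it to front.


MTF encoding:
'b': index 1 in ['a', 'b', 'd', 'e'] -> ['b', 'a', 'd', 'e']
'a': index 1 in ['b', 'a', 'd', 'e'] -> ['a', 'b', 'd', 'e']
'd': index 2 in ['a', 'b', 'd', 'e'] -> ['d', 'a', 'b', 'e']
'b': index 2 in ['d', 'a', 'b', 'e'] -> ['b', 'd', 'a', 'e']
'e': index 3 in ['b', 'd', 'a', 'e'] -> ['e', 'b', 'd', 'a']
'e': index 0 in ['e', 'b', 'd', 'a'] -> ['e', 'b', 'd', 'a']
'a': index 3 in ['e', 'b', 'd', 'a'] -> ['a', 'e', 'b', 'd']
'b': index 2 in ['a', 'e', 'b', 'd'] -> ['b', 'a', 'e', 'd']


Output: [1, 1, 2, 2, 3, 0, 3, 2]
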